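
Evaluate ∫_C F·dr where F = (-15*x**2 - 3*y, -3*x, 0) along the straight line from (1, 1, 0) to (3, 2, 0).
-145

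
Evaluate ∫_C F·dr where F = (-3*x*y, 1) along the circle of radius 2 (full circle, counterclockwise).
0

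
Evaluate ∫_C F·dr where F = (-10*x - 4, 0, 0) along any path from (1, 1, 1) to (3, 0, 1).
-48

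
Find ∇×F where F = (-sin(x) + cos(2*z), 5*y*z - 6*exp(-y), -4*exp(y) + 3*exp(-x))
(-5*y - 4*exp(y), -2*sin(2*z) + 3*exp(-x), 0)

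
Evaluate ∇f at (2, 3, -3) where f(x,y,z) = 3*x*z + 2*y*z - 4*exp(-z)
(-9, -6, 12 + 4*exp(3))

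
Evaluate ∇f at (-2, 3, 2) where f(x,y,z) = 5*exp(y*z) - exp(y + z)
(0, -exp(5) + 10*exp(6), -exp(5) + 15*exp(6))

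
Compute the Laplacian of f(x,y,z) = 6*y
0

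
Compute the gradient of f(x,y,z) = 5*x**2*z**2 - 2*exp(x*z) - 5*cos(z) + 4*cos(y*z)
(2*z*(5*x*z - exp(x*z)), -4*z*sin(y*z), 10*x**2*z - 2*x*exp(x*z) - 4*y*sin(y*z) + 5*sin(z))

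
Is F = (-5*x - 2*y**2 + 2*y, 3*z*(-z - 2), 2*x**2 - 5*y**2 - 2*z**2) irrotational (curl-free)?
No, ∇×F = (-10*y + 6*z + 6, -4*x, 4*y - 2)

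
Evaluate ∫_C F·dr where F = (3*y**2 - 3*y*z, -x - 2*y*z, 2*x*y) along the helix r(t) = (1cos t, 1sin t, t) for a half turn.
-4 + 3*pi**2/4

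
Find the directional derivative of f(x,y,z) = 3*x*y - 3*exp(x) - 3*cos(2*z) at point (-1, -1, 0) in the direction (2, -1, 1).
sqrt(6)*(-E - 2)*exp(-1)/2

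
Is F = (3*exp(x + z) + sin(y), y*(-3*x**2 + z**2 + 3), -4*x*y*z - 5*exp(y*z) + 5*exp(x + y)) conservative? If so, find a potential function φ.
No, ∇×F = (-4*x*z - 2*y*z - 5*z*exp(y*z) + 5*exp(x + y), 4*y*z - 5*exp(x + y) + 3*exp(x + z), -6*x*y - cos(y)) ≠ 0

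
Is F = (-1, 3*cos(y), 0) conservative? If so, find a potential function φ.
Yes, F is conservative. φ = -x + 3*sin(y)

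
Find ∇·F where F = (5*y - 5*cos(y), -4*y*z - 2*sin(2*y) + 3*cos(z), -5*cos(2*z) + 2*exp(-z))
-4*z + 10*sin(2*z) - 4*cos(2*y) - 2*exp(-z)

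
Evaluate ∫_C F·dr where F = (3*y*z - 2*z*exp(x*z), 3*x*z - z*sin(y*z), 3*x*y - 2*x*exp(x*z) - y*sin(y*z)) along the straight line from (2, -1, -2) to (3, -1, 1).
-2*exp(3) - 21 + 2*exp(-4) - cos(2) + cos(1)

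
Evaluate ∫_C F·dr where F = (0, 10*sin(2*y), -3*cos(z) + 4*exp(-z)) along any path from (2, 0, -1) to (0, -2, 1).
-6*sin(1) - 5*cos(4) + 5 + 8*sinh(1)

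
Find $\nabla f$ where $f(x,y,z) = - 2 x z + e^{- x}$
(-2*z - exp(-x), 0, -2*x)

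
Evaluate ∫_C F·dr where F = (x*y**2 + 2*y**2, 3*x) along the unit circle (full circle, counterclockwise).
3*pi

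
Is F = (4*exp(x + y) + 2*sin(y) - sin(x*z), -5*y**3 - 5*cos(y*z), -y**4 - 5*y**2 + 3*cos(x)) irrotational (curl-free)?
No, ∇×F = (-y*(4*y**2 + 5*sin(y*z) + 10), -x*cos(x*z) + 3*sin(x), -4*exp(x + y) - 2*cos(y))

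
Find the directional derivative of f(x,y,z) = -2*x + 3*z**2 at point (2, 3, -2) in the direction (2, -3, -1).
4*sqrt(14)/7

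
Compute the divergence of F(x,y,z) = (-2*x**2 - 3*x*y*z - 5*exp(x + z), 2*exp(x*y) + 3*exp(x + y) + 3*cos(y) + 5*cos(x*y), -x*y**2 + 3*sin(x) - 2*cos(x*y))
2*x*exp(x*y) - 5*x*sin(x*y) - 4*x - 3*y*z + 3*exp(x + y) - 5*exp(x + z) - 3*sin(y)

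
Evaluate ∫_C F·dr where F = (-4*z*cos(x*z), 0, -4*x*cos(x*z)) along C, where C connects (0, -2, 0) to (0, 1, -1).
0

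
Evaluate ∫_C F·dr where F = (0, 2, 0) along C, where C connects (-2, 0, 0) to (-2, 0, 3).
0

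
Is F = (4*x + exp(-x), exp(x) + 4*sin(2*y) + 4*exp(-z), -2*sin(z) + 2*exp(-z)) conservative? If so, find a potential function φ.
No, ∇×F = (4*exp(-z), 0, exp(x)) ≠ 0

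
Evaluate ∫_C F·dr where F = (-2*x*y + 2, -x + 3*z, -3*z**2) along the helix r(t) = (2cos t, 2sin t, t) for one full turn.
-8*pi**3 - 4*pi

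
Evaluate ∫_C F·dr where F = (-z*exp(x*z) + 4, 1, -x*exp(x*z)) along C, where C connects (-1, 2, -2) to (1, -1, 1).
-E + 5 + exp(2)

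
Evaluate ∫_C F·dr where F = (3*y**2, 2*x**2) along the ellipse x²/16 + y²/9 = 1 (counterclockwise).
0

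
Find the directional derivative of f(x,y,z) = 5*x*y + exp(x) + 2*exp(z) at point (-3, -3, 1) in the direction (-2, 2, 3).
2*sqrt(17)*(-1 + 3*exp(4))*exp(-3)/17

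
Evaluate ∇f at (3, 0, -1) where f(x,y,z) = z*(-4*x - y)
(4, 1, -12)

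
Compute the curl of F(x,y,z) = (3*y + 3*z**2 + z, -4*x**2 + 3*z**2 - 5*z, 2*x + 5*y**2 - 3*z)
(10*y - 6*z + 5, 6*z - 1, -8*x - 3)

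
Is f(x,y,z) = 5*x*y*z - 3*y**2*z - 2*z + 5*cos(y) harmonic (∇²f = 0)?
No, ∇²f = -6*z - 5*cos(y)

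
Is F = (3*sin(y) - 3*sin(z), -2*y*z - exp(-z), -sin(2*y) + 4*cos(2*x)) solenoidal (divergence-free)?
No, ∇·F = -2*z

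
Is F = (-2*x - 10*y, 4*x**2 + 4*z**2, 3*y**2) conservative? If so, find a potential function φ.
No, ∇×F = (6*y - 8*z, 0, 8*x + 10) ≠ 0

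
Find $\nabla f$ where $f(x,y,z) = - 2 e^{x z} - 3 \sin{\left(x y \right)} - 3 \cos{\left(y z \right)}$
(-3*y*cos(x*y) - 2*z*exp(x*z), -3*x*cos(x*y) + 3*z*sin(y*z), -2*x*exp(x*z) + 3*y*sin(y*z))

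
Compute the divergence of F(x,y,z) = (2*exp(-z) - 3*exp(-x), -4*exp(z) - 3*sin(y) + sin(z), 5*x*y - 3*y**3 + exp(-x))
-3*cos(y) + 3*exp(-x)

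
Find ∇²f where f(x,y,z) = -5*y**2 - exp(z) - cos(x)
-exp(z) + cos(x) - 10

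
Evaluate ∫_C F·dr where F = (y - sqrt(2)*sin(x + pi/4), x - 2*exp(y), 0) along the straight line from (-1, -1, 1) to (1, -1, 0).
-2 - 2*sin(1)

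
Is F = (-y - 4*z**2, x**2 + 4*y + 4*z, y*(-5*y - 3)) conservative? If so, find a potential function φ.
No, ∇×F = (-10*y - 7, -8*z, 2*x + 1) ≠ 0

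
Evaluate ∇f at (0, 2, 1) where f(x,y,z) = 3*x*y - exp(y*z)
(6, -exp(2), -2*exp(2))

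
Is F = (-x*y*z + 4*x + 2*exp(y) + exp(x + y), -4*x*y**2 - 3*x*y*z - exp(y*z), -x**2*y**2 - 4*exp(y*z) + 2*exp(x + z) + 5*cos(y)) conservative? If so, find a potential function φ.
No, ∇×F = (-2*x**2*y + 3*x*y + y*exp(y*z) - 4*z*exp(y*z) - 5*sin(y), 2*x*y**2 - x*y - 2*exp(x + z), x*z - 4*y**2 - 3*y*z - 2*exp(y) - exp(x + y)) ≠ 0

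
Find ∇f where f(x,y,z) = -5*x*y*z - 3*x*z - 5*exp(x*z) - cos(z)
(z*(-5*y - 5*exp(x*z) - 3), -5*x*z, -5*x*y - 5*x*exp(x*z) - 3*x + sin(z))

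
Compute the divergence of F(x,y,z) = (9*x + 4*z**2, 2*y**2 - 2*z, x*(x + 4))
4*y + 9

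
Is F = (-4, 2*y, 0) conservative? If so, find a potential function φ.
Yes, F is conservative. φ = -4*x + y**2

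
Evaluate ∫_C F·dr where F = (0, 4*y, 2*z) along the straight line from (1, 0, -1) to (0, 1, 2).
5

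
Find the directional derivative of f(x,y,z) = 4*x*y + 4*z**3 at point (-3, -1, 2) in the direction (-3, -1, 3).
168*sqrt(19)/19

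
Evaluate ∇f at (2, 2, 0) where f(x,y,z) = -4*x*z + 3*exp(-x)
(-3*exp(-2), 0, -8)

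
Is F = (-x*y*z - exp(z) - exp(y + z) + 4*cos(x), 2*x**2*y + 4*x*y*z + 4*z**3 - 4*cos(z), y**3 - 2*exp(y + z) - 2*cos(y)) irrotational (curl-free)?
No, ∇×F = (-4*x*y + 3*y**2 - 12*z**2 - 2*exp(y + z) + 2*sin(y) - 4*sin(z), -x*y - exp(z) - exp(y + z), 4*x*y + x*z + 4*y*z + exp(y + z))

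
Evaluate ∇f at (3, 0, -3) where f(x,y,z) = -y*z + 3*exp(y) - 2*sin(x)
(-2*cos(3), 6, 0)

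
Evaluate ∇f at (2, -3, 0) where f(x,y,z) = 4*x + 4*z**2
(4, 0, 0)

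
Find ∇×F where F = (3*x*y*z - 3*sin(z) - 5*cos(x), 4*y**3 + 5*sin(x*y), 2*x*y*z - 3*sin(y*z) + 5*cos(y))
(2*x*z - 3*z*cos(y*z) - 5*sin(y), 3*x*y - 2*y*z - 3*cos(z), -3*x*z + 5*y*cos(x*y))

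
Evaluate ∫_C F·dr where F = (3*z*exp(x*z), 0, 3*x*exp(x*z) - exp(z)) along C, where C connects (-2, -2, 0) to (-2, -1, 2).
-exp(2) - 2 + 3*exp(-4)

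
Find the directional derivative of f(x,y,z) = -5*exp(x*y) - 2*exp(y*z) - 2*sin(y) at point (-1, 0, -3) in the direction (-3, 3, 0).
9*sqrt(2)/2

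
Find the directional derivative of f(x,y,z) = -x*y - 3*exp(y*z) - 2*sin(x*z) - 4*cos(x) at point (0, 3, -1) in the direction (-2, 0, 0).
1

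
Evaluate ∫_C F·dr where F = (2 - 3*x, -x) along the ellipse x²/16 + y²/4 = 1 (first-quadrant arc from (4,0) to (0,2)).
16 - 2*pi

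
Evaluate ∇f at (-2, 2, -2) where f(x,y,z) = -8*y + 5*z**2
(0, -8, -20)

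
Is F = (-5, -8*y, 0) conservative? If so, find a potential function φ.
Yes, F is conservative. φ = -5*x - 4*y**2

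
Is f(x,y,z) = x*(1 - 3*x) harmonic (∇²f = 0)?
No, ∇²f = -6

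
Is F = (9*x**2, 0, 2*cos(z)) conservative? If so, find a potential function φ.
Yes, F is conservative. φ = 3*x**3 + 2*sin(z)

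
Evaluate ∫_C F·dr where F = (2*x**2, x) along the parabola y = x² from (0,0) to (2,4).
32/3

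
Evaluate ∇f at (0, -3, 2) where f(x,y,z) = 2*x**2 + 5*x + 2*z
(5, 0, 2)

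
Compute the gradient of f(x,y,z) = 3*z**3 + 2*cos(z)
(0, 0, 9*z**2 - 2*sin(z))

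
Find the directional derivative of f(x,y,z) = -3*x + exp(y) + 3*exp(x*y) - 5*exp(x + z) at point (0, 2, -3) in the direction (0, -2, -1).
sqrt(5)*(5 - 2*exp(5))*exp(-3)/5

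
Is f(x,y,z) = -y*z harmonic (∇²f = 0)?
Yes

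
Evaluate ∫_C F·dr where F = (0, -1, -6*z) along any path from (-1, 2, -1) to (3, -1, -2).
-6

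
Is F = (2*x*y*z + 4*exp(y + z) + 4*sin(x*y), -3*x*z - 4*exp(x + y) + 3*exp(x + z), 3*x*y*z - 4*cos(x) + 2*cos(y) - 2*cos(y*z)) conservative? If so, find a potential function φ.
No, ∇×F = (3*x*z + 3*x + 2*z*sin(y*z) - 3*exp(x + z) - 2*sin(y), 2*x*y - 3*y*z + 4*exp(y + z) - 4*sin(x), -2*x*z - 4*x*cos(x*y) - 3*z - 4*exp(x + y) + 3*exp(x + z) - 4*exp(y + z)) ≠ 0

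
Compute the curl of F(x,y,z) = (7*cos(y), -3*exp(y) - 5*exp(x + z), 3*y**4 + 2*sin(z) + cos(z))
(12*y**3 + 5*exp(x + z), 0, -5*exp(x + z) + 7*sin(y))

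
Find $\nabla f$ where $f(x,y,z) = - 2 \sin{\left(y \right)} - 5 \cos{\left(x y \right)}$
(5*y*sin(x*y), 5*x*sin(x*y) - 2*cos(y), 0)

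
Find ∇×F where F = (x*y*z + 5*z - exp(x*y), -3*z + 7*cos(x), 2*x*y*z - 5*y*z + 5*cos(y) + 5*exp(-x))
(2*x*z - 5*z - 5*sin(y) + 3, x*y - 2*y*z + 5 + 5*exp(-x), -x*z + x*exp(x*y) - 7*sin(x))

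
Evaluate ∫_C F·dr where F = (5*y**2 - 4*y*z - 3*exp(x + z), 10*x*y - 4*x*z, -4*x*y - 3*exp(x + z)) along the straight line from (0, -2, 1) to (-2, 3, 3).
-18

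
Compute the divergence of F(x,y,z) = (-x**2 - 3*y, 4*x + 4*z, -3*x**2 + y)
-2*x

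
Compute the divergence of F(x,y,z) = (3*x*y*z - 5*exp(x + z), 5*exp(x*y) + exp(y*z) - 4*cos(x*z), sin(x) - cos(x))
5*x*exp(x*y) + 3*y*z + z*exp(y*z) - 5*exp(x + z)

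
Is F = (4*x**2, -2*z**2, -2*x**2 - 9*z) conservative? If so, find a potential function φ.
No, ∇×F = (4*z, 4*x, 0) ≠ 0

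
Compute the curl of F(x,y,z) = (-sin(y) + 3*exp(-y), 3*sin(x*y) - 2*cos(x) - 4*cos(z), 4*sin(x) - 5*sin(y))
(-4*sin(z) - 5*cos(y), -4*cos(x), 3*y*cos(x*y) + 2*sin(x) + cos(y) + 3*exp(-y))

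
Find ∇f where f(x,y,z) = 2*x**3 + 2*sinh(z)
(6*x**2, 0, 2*cosh(z))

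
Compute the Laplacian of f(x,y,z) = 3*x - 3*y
0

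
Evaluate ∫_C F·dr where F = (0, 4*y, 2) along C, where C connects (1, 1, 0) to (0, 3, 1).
18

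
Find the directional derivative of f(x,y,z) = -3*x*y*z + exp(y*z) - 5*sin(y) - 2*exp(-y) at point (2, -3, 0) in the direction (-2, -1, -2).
-2*exp(3)/3 - 10 + 5*cos(3)/3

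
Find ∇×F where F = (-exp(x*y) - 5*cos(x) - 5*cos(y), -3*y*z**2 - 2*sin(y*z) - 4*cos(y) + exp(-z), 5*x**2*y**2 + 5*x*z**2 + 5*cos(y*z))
(10*x**2*y + 6*y*z + 2*y*cos(y*z) - 5*z*sin(y*z) + exp(-z), -10*x*y**2 - 5*z**2, x*exp(x*y) - 5*sin(y))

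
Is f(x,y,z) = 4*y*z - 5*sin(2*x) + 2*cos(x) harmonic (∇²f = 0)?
No, ∇²f = 2*(20*sin(x) - 1)*cos(x)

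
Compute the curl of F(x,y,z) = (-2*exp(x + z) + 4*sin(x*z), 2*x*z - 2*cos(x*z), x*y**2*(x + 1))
(2*x*(x*y + y - sin(x*z) - 1), -2*x*y**2 + 4*x*cos(x*z) - y**2 - 2*exp(x + z), 2*z*(sin(x*z) + 1))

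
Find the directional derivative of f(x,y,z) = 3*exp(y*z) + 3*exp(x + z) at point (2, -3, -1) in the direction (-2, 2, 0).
-3*sqrt(2)*E*(1 + exp(2))/2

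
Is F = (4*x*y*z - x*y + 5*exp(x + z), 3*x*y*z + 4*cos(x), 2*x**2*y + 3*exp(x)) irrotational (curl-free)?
No, ∇×F = (x*(2*x - 3*y), (5*exp(z) - 3)*exp(x), -4*x*z + x + 3*y*z - 4*sin(x))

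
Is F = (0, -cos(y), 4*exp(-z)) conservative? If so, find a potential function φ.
Yes, F is conservative. φ = -sin(y) - 4*exp(-z)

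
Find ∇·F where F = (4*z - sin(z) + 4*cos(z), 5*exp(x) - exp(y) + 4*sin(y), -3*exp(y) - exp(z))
-exp(y) - exp(z) + 4*cos(y)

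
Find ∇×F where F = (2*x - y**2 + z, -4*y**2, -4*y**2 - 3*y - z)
(-8*y - 3, 1, 2*y)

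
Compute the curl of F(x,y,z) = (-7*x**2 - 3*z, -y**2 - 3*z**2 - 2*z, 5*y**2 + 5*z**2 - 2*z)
(10*y + 6*z + 2, -3, 0)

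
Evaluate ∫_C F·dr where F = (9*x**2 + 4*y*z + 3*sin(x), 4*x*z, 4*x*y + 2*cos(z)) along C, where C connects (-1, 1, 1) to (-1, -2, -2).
-12 - 2*sin(2) - 2*sin(1)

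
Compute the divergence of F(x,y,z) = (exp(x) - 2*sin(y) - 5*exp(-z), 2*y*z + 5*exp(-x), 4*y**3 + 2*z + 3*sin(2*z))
2*z + exp(x) + 6*cos(2*z) + 2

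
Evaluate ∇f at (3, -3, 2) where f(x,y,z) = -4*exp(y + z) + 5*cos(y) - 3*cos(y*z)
(0, -4*exp(-1) + 5*sin(3) - 6*sin(6), 9*sin(6) - 4*exp(-1))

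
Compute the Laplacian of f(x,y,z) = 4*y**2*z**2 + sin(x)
8*y**2 + 8*z**2 - sin(x)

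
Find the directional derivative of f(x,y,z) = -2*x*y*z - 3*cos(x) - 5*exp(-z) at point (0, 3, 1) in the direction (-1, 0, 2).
sqrt(5)*(2 + 6*E/5)*exp(-1)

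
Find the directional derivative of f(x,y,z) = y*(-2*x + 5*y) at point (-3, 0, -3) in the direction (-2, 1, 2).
2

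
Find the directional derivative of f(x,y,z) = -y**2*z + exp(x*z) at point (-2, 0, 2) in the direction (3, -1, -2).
5*sqrt(14)*exp(-4)/7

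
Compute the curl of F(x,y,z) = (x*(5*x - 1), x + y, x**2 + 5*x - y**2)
(-2*y, -2*x - 5, 1)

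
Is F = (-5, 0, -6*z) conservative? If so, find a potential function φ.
Yes, F is conservative. φ = -5*x - 3*z**2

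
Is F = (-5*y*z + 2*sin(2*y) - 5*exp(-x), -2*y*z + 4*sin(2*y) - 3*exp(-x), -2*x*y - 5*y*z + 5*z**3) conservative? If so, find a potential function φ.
No, ∇×F = (-2*x + 2*y - 5*z, -3*y, 5*z - 4*cos(2*y) + 3*exp(-x)) ≠ 0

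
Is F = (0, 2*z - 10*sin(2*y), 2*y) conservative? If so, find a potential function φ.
Yes, F is conservative. φ = 2*y*z + 5*cos(2*y)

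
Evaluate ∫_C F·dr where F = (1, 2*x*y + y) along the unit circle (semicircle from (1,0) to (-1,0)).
-2/3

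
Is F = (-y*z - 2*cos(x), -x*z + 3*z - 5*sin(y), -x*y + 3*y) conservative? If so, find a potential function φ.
Yes, F is conservative. φ = -x*y*z + 3*y*z - 2*sin(x) + 5*cos(y)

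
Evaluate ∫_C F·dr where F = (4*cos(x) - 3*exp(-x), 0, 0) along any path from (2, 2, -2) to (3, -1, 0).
-4*sin(2) - 3*exp(-2) + 3*exp(-3) + 4*sin(3)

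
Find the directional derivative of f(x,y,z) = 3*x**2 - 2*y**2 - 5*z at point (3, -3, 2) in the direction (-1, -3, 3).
-69*sqrt(19)/19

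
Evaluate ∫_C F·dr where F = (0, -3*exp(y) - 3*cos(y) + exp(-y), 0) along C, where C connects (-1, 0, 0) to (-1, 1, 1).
-3*E - 3*sin(1) - exp(-1) + 4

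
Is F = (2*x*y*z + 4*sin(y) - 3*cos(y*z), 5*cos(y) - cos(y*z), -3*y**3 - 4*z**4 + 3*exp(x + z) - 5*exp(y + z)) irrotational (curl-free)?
No, ∇×F = (-9*y**2 - y*sin(y*z) - 5*exp(y + z), 2*x*y + 3*y*sin(y*z) - 3*exp(x + z), -2*x*z - 3*z*sin(y*z) - 4*cos(y))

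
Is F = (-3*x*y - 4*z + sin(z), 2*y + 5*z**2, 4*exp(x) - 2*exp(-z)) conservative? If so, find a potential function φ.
No, ∇×F = (-10*z, -4*exp(x) + cos(z) - 4, 3*x) ≠ 0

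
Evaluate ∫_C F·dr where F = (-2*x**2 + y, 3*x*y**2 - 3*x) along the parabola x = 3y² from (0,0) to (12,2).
-5512/5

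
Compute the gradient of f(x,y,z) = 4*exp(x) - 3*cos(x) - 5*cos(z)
(4*exp(x) + 3*sin(x), 0, 5*sin(z))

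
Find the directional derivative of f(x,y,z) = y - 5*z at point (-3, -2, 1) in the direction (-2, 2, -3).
sqrt(17)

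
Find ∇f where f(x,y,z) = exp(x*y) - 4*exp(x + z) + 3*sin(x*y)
(y*exp(x*y) + 3*y*cos(x*y) - 4*exp(x + z), x*(exp(x*y) + 3*cos(x*y)), -4*exp(x + z))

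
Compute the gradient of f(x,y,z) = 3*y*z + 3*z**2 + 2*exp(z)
(0, 3*z, 3*y + 6*z + 2*exp(z))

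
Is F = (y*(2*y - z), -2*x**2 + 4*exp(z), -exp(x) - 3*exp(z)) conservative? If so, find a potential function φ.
No, ∇×F = (-4*exp(z), -y + exp(x), -4*x - 4*y + z) ≠ 0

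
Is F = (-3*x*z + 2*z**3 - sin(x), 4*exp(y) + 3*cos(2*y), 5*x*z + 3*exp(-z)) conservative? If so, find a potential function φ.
No, ∇×F = (0, -3*x + 6*z**2 - 5*z, 0) ≠ 0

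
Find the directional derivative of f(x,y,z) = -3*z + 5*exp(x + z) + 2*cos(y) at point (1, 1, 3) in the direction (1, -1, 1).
sqrt(3)*(-3 + 2*sin(1) + 10*exp(4))/3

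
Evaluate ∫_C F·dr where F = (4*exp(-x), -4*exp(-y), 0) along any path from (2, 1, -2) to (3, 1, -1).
-(4 - 4*E)*exp(-3)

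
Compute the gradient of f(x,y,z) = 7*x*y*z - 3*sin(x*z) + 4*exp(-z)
(z*(7*y - 3*cos(x*z)), 7*x*z, 7*x*y - 3*x*cos(x*z) - 4*exp(-z))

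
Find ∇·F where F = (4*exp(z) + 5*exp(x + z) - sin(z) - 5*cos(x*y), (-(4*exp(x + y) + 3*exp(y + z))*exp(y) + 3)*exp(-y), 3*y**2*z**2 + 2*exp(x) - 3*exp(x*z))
-3*x*exp(x*z) + 6*y**2*z + 5*y*sin(x*y) - 4*exp(x + y) + 5*exp(x + z) - 3*exp(y + z) - 3*exp(-y)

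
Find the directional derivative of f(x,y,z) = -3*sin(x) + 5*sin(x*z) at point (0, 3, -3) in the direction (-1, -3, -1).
18*sqrt(11)/11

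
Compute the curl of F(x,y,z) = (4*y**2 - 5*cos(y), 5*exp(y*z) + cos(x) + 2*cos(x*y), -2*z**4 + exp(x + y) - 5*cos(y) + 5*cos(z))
(-5*y*exp(y*z) + exp(x + y) + 5*sin(y), -exp(x + y), -2*y*sin(x*y) - 8*y - sin(x) - 5*sin(y))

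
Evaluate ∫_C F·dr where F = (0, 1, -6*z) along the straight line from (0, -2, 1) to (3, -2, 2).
-9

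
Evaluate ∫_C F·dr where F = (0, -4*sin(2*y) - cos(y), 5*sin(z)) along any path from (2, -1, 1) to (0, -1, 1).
0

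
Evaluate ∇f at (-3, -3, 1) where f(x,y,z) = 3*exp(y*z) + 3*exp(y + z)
(0, 3*(1 + E)*exp(-3), 3*(-3 + E)*exp(-3))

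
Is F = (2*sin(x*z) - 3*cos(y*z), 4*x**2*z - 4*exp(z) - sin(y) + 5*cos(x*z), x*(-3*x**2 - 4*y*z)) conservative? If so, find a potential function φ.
No, ∇×F = (-4*x**2 - 4*x*z + 5*x*sin(x*z) + 4*exp(z), 9*x**2 + 2*x*cos(x*z) + 4*y*z + 3*y*sin(y*z), z*(8*x - 5*sin(x*z) - 3*sin(y*z))) ≠ 0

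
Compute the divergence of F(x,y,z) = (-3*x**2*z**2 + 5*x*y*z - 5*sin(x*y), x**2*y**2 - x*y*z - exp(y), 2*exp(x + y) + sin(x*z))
2*x**2*y - 6*x*z**2 - x*z + x*cos(x*z) + 5*y*z - 5*y*cos(x*y) - exp(y)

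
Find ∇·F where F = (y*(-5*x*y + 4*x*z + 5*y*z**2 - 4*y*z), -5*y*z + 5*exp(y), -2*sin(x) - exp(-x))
-y*(5*y - 4*z) - 5*z + 5*exp(y)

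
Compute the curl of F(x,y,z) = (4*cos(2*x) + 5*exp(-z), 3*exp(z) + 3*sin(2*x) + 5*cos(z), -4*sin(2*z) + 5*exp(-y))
(-3*exp(z) + 5*sin(z) - 5*exp(-y), -5*exp(-z), 6*cos(2*x))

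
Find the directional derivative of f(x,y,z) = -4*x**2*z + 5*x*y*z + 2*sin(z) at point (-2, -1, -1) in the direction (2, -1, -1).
-sqrt(6)*(cos(1) + 13)/3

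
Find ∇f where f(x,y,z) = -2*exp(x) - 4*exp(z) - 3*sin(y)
(-2*exp(x), -3*cos(y), -4*exp(z))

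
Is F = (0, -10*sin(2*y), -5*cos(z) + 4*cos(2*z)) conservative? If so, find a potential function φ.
Yes, F is conservative. φ = -5*sin(z) + 2*sin(2*z) + 5*cos(2*y)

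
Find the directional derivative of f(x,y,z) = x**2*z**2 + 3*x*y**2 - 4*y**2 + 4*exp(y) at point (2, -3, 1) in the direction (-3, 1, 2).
sqrt(14)*(4 - 89*exp(3))*exp(-3)/14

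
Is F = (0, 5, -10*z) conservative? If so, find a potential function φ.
Yes, F is conservative. φ = 5*y - 5*z**2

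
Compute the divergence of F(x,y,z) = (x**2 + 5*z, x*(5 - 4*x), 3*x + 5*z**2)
2*x + 10*z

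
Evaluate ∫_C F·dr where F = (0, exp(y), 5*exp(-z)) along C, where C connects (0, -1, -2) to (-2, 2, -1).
(-1 + (-5 + 6*E)*exp(2))*exp(-1)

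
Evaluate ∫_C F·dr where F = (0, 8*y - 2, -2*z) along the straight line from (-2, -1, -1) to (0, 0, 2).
-9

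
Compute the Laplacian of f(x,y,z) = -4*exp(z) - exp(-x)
-4*exp(z) - exp(-x)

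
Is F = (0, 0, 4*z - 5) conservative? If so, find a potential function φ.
Yes, F is conservative. φ = z*(2*z - 5)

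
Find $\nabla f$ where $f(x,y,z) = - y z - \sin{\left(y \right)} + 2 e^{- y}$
(0, -z - cos(y) - 2*exp(-y), -y)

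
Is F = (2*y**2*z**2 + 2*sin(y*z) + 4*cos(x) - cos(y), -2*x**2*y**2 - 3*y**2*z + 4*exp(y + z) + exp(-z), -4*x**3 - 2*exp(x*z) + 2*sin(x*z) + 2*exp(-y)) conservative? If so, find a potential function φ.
No, ∇×F = (3*y**2 - 4*exp(y + z) + exp(-z) - 2*exp(-y), 12*x**2 + 4*y**2*z + 2*y*cos(y*z) + 2*z*exp(x*z) - 2*z*cos(x*z), -4*x*y**2 - 4*y*z**2 - 2*z*cos(y*z) - sin(y)) ≠ 0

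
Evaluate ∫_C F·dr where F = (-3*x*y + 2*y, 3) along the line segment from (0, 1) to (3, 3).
-27/2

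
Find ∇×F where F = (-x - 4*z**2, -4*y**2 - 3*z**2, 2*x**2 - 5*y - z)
(6*z - 5, -4*x - 8*z, 0)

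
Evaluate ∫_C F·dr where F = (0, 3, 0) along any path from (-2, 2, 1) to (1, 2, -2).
0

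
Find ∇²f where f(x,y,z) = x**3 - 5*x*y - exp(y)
6*x - exp(y)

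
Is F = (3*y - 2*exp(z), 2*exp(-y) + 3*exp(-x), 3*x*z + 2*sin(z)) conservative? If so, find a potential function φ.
No, ∇×F = (0, -3*z - 2*exp(z), -3 - 3*exp(-x)) ≠ 0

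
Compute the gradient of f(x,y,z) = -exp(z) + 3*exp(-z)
(0, 0, -exp(z) - 3*exp(-z))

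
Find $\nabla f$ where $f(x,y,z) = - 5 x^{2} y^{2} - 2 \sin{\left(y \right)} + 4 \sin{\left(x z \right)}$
(-10*x*y**2 + 4*z*cos(x*z), -10*x**2*y - 2*cos(y), 4*x*cos(x*z))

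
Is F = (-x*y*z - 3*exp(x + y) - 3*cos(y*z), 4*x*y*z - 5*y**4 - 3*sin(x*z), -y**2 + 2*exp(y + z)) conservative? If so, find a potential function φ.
No, ∇×F = (-4*x*y + 3*x*cos(x*z) - 2*y + 2*exp(y + z), y*(-x + 3*sin(y*z)), x*z + 4*y*z - 3*z*sin(y*z) - 3*z*cos(x*z) + 3*exp(x + y)) ≠ 0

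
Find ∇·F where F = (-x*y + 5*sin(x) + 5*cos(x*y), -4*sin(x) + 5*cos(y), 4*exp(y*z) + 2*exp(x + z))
4*y*exp(y*z) - 5*y*sin(x*y) - y + 2*exp(x + z) - 5*sin(y) + 5*cos(x)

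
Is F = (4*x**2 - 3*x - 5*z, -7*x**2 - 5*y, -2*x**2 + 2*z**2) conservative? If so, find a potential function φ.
No, ∇×F = (0, 4*x - 5, -14*x) ≠ 0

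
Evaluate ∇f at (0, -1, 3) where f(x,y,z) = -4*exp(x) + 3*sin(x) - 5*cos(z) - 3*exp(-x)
(2, 0, 5*sin(3))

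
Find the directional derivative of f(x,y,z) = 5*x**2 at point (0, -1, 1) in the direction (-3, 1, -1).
0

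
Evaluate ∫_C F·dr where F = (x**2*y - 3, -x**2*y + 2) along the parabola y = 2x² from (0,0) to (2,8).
-938/15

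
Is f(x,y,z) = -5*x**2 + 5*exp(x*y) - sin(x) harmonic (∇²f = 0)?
No, ∇²f = 5*x**2*exp(x*y) + 5*y**2*exp(x*y) + sin(x) - 10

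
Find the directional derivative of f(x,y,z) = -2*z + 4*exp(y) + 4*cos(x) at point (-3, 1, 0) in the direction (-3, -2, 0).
-4*sqrt(13)*(3*sin(3) + 2*E)/13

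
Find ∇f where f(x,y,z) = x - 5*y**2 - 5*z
(1, -10*y, -5)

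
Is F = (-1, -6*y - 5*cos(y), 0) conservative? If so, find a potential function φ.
Yes, F is conservative. φ = -x - 3*y**2 - 5*sin(y)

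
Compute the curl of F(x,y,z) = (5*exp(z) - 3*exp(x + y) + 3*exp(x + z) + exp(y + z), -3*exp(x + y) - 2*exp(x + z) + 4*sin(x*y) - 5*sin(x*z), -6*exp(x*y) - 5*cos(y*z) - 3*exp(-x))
(-6*x*exp(x*y) + 5*x*cos(x*z) + 5*z*sin(y*z) + 2*exp(x + z), ((6*y*exp(x*y) + 5*exp(z) + 3*exp(x + z) + exp(y + z))*exp(x) - 3)*exp(-x), 4*y*cos(x*y) - 5*z*cos(x*z) - 2*exp(x + z) - exp(y + z))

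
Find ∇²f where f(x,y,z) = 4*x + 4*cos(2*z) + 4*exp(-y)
-16*cos(2*z) + 4*exp(-y)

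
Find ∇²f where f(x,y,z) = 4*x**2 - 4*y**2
0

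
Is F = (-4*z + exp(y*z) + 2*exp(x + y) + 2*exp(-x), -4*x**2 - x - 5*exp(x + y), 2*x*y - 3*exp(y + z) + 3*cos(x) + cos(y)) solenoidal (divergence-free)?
No, ∇·F = (3*(-exp(x + y) - exp(y + z))*exp(x) - 2)*exp(-x)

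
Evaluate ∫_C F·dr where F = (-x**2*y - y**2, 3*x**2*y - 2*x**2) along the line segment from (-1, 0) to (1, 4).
-20/3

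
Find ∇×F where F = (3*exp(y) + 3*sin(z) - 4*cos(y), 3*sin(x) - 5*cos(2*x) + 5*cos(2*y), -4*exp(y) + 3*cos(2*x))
(-4*exp(y), 6*sin(2*x) + 3*cos(z), -3*exp(y) + 10*sin(2*x) - 4*sin(y) + 3*cos(x))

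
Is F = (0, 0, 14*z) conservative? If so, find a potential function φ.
Yes, F is conservative. φ = 7*z**2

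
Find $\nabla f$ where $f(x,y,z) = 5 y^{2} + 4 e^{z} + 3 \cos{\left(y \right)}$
(0, 10*y - 3*sin(y), 4*exp(z))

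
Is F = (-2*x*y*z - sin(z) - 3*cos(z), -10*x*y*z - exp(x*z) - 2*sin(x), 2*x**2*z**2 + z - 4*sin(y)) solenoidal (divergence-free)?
No, ∇·F = 4*x**2*z - 10*x*z - 2*y*z + 1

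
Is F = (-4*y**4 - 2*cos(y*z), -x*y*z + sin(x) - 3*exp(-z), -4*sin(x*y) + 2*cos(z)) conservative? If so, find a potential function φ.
No, ∇×F = (x*y - 4*x*cos(x*y) - 3*exp(-z), 2*y*(sin(y*z) + 2*cos(x*y)), 16*y**3 - y*z - 2*z*sin(y*z) + cos(x)) ≠ 0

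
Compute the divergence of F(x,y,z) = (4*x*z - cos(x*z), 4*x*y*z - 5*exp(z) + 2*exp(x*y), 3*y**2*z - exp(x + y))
4*x*z + 2*x*exp(x*y) + 3*y**2 + z*sin(x*z) + 4*z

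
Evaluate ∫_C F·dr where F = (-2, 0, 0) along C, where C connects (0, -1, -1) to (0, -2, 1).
0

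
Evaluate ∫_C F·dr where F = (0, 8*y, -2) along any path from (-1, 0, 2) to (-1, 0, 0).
4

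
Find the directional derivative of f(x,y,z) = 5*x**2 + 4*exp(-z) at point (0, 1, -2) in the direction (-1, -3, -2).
4*sqrt(14)*exp(2)/7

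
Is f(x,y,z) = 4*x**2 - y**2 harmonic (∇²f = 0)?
No, ∇²f = 6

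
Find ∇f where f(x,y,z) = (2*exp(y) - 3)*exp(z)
(0, 2*exp(y + z), (2*exp(y) - 3)*exp(z))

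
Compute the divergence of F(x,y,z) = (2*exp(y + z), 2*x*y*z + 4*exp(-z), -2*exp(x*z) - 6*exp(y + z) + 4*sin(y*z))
2*x*z - 2*x*exp(x*z) + 4*y*cos(y*z) - 6*exp(y + z)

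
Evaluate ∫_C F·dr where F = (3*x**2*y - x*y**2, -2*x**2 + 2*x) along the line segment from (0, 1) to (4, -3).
-392/3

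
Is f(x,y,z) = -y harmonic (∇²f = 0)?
Yes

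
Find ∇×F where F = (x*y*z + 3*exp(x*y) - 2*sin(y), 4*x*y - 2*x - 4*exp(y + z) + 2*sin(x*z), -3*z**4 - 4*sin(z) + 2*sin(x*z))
(-2*x*cos(x*z) + 4*exp(y + z), x*y - 2*z*cos(x*z), -x*z - 3*x*exp(x*y) + 4*y + 2*z*cos(x*z) + 2*cos(y) - 2)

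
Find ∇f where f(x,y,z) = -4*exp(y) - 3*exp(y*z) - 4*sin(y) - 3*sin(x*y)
(-3*y*cos(x*y), -3*x*cos(x*y) - 3*z*exp(y*z) - 4*exp(y) - 4*cos(y), -3*y*exp(y*z))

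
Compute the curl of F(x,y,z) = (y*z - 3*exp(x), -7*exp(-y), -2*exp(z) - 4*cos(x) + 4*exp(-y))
(-4*exp(-y), y - 4*sin(x), -z)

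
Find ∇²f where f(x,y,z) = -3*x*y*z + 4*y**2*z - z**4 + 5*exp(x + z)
-12*z**2 + 8*z + 10*exp(x + z)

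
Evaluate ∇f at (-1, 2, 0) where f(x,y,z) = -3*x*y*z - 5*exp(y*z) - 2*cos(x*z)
(0, 0, -4)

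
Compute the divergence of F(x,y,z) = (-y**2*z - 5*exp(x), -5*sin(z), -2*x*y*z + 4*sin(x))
-2*x*y - 5*exp(x)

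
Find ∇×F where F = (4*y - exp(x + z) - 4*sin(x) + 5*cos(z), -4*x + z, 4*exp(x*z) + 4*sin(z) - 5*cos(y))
(5*sin(y) - 1, -4*z*exp(x*z) - exp(x + z) - 5*sin(z), -8)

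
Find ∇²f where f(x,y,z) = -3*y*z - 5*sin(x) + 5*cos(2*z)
5*sin(x) - 20*cos(2*z)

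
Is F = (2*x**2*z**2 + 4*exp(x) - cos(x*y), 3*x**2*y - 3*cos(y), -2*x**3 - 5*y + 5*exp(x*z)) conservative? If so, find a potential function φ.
No, ∇×F = (-5, 4*x**2*z + 6*x**2 - 5*z*exp(x*z), x*(6*y - sin(x*y))) ≠ 0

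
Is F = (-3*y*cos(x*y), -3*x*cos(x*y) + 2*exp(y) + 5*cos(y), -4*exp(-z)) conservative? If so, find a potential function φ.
Yes, F is conservative. φ = 2*exp(y) + 5*sin(y) - 3*sin(x*y) + 4*exp(-z)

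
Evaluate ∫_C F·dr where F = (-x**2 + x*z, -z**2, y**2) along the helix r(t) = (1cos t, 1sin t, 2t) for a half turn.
2/3 + 19*pi/2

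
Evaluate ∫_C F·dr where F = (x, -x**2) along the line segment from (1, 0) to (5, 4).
-88/3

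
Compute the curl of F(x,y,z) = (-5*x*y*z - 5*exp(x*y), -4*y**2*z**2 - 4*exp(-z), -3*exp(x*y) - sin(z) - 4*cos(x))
(-3*x*exp(x*y) + 8*y**2*z - 4*exp(-z), -5*x*y + 3*y*exp(x*y) - 4*sin(x), 5*x*(z + exp(x*y)))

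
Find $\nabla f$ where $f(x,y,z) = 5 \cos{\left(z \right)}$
(0, 0, -5*sin(z))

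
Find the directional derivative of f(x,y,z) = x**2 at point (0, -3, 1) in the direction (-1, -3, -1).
0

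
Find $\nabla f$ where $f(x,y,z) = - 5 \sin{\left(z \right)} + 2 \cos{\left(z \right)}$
(0, 0, -2*sin(z) - 5*cos(z))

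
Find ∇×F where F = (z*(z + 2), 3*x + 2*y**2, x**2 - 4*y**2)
(-8*y, -2*x + 2*z + 2, 3)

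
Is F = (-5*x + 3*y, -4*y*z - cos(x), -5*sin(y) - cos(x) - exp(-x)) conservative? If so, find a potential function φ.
No, ∇×F = (4*y - 5*cos(y), -sin(x) - exp(-x), sin(x) - 3) ≠ 0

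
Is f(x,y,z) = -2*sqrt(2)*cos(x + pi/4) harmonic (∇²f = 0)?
No, ∇²f = 2*sqrt(2)*cos(x + pi/4)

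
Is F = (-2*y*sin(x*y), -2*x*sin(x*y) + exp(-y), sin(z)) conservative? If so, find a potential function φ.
Yes, F is conservative. φ = -cos(z) + 2*cos(x*y) - exp(-y)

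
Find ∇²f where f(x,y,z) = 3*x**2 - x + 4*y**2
14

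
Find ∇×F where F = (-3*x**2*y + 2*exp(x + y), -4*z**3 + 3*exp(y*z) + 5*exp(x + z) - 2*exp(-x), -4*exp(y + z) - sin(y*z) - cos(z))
(-3*y*exp(y*z) + 12*z**2 - z*cos(y*z) - 5*exp(x + z) - 4*exp(y + z), 0, ((3*x**2 - 2*exp(x + y) + 5*exp(x + z))*exp(x) + 2)*exp(-x))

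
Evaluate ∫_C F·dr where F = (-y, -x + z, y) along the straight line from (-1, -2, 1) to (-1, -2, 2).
-2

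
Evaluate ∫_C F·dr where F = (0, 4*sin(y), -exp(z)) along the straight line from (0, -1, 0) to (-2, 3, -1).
-exp(-1) + 1 + 4*cos(1) - 4*cos(3)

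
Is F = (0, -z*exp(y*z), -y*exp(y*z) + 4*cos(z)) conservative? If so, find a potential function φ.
Yes, F is conservative. φ = -exp(y*z) + 4*sin(z)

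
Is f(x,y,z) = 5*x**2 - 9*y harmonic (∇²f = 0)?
No, ∇²f = 10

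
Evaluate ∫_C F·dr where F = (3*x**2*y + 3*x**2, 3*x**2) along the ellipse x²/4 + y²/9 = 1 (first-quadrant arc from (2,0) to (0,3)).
16 - 9*pi/2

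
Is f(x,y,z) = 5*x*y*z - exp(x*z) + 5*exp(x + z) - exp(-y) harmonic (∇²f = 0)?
No, ∇²f = -x**2*exp(x*z) - z**2*exp(x*z) + 10*exp(x + z) - exp(-y)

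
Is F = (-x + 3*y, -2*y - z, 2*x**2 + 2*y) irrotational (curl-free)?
No, ∇×F = (3, -4*x, -3)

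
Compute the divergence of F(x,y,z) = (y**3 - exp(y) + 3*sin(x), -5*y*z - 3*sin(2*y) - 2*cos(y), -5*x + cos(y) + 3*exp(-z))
-5*z + 2*sin(y) + 3*cos(x) - 6*cos(2*y) - 3*exp(-z)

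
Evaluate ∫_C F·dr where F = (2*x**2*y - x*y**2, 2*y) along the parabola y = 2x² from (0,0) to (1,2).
62/15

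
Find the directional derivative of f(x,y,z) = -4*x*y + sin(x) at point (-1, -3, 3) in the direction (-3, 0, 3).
-sqrt(2)*(cos(1) + 12)/2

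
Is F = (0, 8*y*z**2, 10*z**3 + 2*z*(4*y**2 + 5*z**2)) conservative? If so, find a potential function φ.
Yes, F is conservative. φ = z**2*(4*y**2 + 5*z**2)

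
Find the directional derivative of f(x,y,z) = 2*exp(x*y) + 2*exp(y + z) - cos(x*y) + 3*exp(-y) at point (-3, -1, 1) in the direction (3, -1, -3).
sqrt(19)*(-8 + 3*E)/19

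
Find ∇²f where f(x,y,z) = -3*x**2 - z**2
-8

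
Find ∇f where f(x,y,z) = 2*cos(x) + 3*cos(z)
(-2*sin(x), 0, -3*sin(z))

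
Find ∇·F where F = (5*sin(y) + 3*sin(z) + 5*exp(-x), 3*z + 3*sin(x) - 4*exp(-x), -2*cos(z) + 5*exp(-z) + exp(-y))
2*sin(z) - 5*exp(-z) - 5*exp(-x)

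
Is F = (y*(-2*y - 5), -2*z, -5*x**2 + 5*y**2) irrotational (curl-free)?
No, ∇×F = (10*y + 2, 10*x, 4*y + 5)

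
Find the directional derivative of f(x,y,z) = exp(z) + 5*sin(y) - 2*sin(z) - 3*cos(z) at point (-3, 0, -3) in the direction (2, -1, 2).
(-(4*cos(3) + 6*sin(3) + 5)*exp(3) + 2)*exp(-3)/3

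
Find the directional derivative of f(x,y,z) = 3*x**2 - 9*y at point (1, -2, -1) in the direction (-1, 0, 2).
-6*sqrt(5)/5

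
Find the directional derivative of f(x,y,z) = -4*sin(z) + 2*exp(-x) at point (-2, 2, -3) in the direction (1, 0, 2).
-2*sqrt(5)*(4*cos(3) + exp(2))/5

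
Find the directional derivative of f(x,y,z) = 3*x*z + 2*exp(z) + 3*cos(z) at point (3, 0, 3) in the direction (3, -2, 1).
sqrt(14)*(-3*sin(3) + 36 + 2*exp(3))/14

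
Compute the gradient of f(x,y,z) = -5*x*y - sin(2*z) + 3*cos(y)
(-5*y, -5*x - 3*sin(y), -2*cos(2*z))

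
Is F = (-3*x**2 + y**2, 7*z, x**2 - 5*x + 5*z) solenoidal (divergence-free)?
No, ∇·F = 5 - 6*x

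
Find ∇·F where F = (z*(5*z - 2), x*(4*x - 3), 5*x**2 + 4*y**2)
0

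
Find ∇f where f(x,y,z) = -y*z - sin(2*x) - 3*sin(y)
(-2*cos(2*x), -z - 3*cos(y), -y)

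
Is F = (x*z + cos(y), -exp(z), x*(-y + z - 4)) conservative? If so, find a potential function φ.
No, ∇×F = (-x + exp(z), x + y - z + 4, sin(y)) ≠ 0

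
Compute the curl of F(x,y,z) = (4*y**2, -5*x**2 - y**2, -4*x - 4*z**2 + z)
(0, 4, -10*x - 8*y)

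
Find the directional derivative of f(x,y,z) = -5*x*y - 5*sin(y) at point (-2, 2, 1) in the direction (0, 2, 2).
5*sqrt(2)*(2 - cos(2))/2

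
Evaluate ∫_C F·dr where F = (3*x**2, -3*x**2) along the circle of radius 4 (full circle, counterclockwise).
0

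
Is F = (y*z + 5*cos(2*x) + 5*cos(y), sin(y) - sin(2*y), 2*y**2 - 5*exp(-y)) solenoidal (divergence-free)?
No, ∇·F = -10*sin(2*x) + cos(y) - 2*cos(2*y)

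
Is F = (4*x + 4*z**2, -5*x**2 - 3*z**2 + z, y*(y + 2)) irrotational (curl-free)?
No, ∇×F = (2*y + 6*z + 1, 8*z, -10*x)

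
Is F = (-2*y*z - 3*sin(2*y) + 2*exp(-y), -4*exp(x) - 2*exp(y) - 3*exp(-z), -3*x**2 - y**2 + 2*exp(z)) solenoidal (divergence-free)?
No, ∇·F = -2*exp(y) + 2*exp(z)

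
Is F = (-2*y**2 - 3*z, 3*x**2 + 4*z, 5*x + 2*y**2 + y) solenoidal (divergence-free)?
Yes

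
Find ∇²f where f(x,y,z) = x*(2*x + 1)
4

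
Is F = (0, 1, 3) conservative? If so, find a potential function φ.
Yes, F is conservative. φ = y + 3*z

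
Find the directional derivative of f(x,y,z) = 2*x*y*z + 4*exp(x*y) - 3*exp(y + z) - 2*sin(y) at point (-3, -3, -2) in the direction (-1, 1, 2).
sqrt(6)*(-9 - 2*exp(5)*cos(3) + 36*exp(5))*exp(-5)/6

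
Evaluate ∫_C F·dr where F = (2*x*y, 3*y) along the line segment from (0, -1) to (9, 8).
999/2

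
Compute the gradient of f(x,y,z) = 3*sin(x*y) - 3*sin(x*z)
(3*y*cos(x*y) - 3*z*cos(x*z), 3*x*cos(x*y), -3*x*cos(x*z))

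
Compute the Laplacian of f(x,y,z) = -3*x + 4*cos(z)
-4*cos(z)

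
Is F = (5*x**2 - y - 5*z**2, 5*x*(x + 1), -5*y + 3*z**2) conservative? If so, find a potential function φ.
No, ∇×F = (-5, -10*z, 10*x + 6) ≠ 0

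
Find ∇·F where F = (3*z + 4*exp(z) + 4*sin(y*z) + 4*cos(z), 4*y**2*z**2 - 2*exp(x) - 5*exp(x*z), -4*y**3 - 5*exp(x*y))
8*y*z**2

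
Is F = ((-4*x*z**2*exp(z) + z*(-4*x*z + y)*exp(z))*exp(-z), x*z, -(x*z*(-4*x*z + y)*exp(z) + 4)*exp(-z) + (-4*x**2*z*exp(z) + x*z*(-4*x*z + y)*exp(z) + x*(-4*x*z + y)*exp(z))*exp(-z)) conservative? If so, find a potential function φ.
Yes, F is conservative. φ = (x*z*(-4*x*z + y)*exp(z) + 4)*exp(-z)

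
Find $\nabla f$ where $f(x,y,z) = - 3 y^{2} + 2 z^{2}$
(0, -6*y, 4*z)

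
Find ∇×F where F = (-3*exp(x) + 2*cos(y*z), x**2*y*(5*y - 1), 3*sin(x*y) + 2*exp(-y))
(3*x*cos(x*y) - 2*exp(-y), -y*(2*sin(y*z) + 3*cos(x*y)), 2*x*y*(5*y - 1) + 2*z*sin(y*z))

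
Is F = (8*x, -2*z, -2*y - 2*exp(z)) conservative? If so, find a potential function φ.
Yes, F is conservative. φ = 4*x**2 - 2*y*z - 2*exp(z)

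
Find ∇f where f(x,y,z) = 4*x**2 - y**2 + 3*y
(8*x, 3 - 2*y, 0)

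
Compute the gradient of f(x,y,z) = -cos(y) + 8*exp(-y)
(0, sin(y) - 8*exp(-y), 0)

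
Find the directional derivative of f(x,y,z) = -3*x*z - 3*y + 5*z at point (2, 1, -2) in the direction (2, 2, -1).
7/3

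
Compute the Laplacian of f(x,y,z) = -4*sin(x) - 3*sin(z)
4*sin(x) + 3*sin(z)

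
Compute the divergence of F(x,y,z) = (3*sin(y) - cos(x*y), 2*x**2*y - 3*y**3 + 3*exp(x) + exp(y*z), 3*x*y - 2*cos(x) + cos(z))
2*x**2 - 9*y**2 + y*sin(x*y) + z*exp(y*z) - sin(z)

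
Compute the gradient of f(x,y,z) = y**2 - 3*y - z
(0, 2*y - 3, -1)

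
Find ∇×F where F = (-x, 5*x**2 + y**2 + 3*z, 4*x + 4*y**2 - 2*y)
(8*y - 5, -4, 10*x)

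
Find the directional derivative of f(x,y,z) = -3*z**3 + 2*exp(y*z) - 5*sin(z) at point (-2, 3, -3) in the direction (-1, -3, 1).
sqrt(11)*(-(5*cos(3) + 81)*exp(9) + 24)*exp(-9)/11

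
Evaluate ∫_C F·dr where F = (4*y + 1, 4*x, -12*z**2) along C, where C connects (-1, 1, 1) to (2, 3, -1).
39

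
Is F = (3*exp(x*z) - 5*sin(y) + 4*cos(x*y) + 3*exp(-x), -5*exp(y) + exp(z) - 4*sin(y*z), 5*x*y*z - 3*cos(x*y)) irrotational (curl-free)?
No, ∇×F = (5*x*z + 3*x*sin(x*y) + 4*y*cos(y*z) - exp(z), 3*x*exp(x*z) - 5*y*z - 3*y*sin(x*y), 4*x*sin(x*y) + 5*cos(y))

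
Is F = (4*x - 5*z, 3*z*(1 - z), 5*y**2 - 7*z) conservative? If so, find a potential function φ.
No, ∇×F = (10*y + 6*z - 3, -5, 0) ≠ 0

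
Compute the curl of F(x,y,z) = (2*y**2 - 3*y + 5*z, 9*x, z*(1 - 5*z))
(0, 5, 12 - 4*y)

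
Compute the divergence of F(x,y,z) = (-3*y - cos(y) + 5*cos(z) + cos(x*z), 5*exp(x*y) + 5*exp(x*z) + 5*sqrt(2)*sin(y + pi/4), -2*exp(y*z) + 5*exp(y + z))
5*x*exp(x*y) - 2*y*exp(y*z) - z*sin(x*z) + 5*exp(y + z) + 5*sqrt(2)*cos(y + pi/4)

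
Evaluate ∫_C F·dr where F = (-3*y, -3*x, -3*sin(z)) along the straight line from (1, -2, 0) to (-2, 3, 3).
3*cos(3) + 9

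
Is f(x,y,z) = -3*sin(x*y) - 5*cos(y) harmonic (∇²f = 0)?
No, ∇²f = 3*x**2*sin(x*y) + 3*y**2*sin(x*y) + 5*cos(y)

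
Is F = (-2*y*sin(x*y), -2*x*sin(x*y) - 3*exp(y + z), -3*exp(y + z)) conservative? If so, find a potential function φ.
Yes, F is conservative. φ = -3*exp(y + z) + 2*cos(x*y)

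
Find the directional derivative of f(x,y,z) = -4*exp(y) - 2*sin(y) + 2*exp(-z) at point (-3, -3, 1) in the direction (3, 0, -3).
sqrt(2)*exp(-1)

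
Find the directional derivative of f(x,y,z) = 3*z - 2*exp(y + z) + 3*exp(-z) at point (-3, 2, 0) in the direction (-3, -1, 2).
-sqrt(14)*exp(2)/7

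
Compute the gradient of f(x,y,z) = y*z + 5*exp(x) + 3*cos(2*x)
(5*exp(x) - 6*sin(2*x), z, y)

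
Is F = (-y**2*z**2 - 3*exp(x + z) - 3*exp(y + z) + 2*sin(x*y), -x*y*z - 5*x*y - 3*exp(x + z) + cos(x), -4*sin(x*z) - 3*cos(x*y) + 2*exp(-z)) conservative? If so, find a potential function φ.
No, ∇×F = (x*y + 3*x*sin(x*y) + 3*exp(x + z), -2*y**2*z - 3*y*sin(x*y) + 4*z*cos(x*z) - 3*exp(x + z) - 3*exp(y + z), -2*x*cos(x*y) + 2*y*z**2 - y*z - 5*y - 3*exp(x + z) + 3*exp(y + z) - sin(x)) ≠ 0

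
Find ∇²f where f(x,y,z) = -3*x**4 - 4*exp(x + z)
-36*x**2 - 8*exp(x + z)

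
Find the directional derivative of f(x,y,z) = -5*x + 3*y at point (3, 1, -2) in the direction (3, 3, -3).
-2*sqrt(3)/3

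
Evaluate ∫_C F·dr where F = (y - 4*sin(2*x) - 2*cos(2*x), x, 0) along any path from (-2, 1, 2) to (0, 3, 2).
-sin(4) - 2*cos(4) + 4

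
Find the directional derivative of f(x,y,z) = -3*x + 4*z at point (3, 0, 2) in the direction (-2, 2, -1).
2/3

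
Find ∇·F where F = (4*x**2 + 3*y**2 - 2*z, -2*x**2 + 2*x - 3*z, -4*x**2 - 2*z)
8*x - 2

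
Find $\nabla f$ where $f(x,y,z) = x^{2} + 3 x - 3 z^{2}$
(2*x + 3, 0, -6*z)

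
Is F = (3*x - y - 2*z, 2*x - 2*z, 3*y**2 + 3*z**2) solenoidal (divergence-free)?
No, ∇·F = 6*z + 3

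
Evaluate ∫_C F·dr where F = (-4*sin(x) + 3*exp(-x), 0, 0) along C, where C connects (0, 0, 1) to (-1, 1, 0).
-3*E - 1 + 4*cos(1)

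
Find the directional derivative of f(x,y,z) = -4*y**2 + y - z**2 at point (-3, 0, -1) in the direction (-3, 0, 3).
sqrt(2)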